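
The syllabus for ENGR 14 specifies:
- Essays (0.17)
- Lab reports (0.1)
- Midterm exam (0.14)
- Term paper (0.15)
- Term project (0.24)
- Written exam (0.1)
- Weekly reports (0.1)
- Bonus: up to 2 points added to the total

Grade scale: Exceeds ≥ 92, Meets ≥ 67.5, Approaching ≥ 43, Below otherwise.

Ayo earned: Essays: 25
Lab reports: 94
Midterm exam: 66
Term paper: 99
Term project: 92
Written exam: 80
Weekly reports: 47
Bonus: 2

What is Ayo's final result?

Meets

Weighted total:
  Essays 25 × 0.17 = 4.25
  Lab reports 94 × 0.1 = 9.4
  Midterm exam 66 × 0.14 = 9.24
  Term paper 99 × 0.15 = 14.85
  Term project 92 × 0.24 = 22.08
  Written exam 80 × 0.1 = 8
  Weekly reports 47 × 0.1 = 4.7
Sum = 72.52
Bonus: 72.52 + 2 = 74.52
74.52 is ≥ 67.5 and < 92 → Meets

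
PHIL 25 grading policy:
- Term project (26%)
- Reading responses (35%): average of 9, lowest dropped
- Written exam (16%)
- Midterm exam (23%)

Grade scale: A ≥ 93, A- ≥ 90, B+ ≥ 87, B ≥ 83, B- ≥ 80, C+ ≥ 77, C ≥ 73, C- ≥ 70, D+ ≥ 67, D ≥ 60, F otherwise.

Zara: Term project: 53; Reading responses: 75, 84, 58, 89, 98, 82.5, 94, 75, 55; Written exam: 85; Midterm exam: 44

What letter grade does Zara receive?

Reading responses: drop 55 → average of remaining 8 = 655.5/8 = 81.9375
Weighted total:
  Term project 53 × 0.26 = 13.78
  Reading responses 81.9375 × 0.35 = 28.678125
  Written exam 85 × 0.16 = 13.6
  Midterm exam 44 × 0.23 = 10.12
Sum = 66.178125
66.178125 is ≥ 60 and < 67 → D

D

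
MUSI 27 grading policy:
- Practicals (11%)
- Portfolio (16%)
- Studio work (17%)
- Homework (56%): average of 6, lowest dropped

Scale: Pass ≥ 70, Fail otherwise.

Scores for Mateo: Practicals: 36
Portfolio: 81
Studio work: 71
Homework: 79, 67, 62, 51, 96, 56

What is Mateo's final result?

Fail

Homework: drop 51 → average of remaining 5 = 360/5 = 72
Weighted total:
  Practicals 36 × 0.11 = 3.96
  Portfolio 81 × 0.16 = 12.96
  Studio work 71 × 0.17 = 12.07
  Homework 72 × 0.56 = 40.32
Sum = 69.31
69.31 < 70 → Fail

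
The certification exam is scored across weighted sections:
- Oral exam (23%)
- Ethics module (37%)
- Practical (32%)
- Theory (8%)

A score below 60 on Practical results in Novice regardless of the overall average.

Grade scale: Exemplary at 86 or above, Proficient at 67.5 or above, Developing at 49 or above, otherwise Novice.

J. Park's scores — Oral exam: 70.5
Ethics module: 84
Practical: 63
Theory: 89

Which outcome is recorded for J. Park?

Proficient

Practical score 63 ≥ 60: minimum met.
Weighted total:
  Oral exam 70.5 × 0.23 = 16.215
  Ethics module 84 × 0.37 = 31.08
  Practical 63 × 0.32 = 20.16
  Theory 89 × 0.08 = 7.12
Sum = 74.575
74.575 is ≥ 67.5 and < 86 → Proficient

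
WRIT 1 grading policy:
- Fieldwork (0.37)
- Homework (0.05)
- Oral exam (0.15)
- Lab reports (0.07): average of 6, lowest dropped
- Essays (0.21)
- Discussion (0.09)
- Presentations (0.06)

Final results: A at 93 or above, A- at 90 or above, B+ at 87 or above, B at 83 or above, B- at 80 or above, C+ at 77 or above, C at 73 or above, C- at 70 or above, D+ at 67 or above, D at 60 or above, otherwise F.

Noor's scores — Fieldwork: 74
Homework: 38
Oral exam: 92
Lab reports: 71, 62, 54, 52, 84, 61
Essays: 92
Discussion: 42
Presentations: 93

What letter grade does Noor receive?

C

Lab reports: drop 52 → average of remaining 5 = 332/5 = 66.4
Weighted total:
  Fieldwork 74 × 0.37 = 27.38
  Homework 38 × 0.05 = 1.9
  Oral exam 92 × 0.15 = 13.8
  Lab reports 66.4 × 0.07 = 4.648
  Essays 92 × 0.21 = 19.32
  Discussion 42 × 0.09 = 3.78
  Presentations 93 × 0.06 = 5.58
Sum = 76.408
76.408 is ≥ 73 and < 77 → C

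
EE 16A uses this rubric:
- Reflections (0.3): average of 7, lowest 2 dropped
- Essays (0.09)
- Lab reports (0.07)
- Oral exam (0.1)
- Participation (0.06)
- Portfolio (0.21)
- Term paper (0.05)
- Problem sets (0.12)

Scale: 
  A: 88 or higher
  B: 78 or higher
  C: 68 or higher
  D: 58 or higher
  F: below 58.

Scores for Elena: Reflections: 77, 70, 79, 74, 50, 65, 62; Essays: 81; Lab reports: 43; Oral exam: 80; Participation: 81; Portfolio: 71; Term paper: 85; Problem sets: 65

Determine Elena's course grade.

Reflections: drop 50, 62 → average of remaining 5 = 365/5 = 73
Weighted total:
  Reflections 73 × 0.3 = 21.9
  Essays 81 × 0.09 = 7.29
  Lab reports 43 × 0.07 = 3.01
  Oral exam 80 × 0.1 = 8
  Participation 81 × 0.06 = 4.86
  Portfolio 71 × 0.21 = 14.91
  Term paper 85 × 0.05 = 4.25
  Problem sets 65 × 0.12 = 7.8
Sum = 72.02
72.02 is ≥ 68 and < 78 → C

C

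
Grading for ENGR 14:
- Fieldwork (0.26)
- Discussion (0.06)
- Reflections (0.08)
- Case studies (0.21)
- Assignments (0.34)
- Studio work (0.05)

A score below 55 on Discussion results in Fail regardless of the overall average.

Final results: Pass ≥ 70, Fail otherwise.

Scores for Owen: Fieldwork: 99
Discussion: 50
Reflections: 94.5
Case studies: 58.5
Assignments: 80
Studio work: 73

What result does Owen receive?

Fail

Discussion score 50 < 55: minimum not met.
Weighted total:
  Fieldwork 99 × 0.26 = 25.74
  Discussion 50 × 0.06 = 3
  Reflections 94.5 × 0.08 = 7.56
  Case studies 58.5 × 0.21 = 12.285
  Assignments 80 × 0.34 = 27.2
  Studio work 73 × 0.05 = 3.65
Sum = 79.435
Because the Discussion minimum was not met, the result is Fail.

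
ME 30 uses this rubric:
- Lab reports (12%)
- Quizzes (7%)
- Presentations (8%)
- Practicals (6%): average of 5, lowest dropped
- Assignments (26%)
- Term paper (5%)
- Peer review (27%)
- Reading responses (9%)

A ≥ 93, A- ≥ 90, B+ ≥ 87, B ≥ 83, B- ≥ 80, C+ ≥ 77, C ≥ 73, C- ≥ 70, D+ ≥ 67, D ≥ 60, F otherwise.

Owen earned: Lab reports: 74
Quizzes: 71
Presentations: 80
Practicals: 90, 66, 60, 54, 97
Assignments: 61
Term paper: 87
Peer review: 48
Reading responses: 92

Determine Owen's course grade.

Practicals: drop 54 → average of remaining 4 = 313/4 = 78.25
Weighted total:
  Lab reports 74 × 0.12 = 8.88
  Quizzes 71 × 0.07 = 4.97
  Presentations 80 × 0.08 = 6.4
  Practicals 78.25 × 0.06 = 4.695
  Assignments 61 × 0.26 = 15.86
  Term paper 87 × 0.05 = 4.35
  Peer review 48 × 0.27 = 12.96
  Reading responses 92 × 0.09 = 8.28
Sum = 66.395
66.395 is ≥ 60 and < 67 → D

D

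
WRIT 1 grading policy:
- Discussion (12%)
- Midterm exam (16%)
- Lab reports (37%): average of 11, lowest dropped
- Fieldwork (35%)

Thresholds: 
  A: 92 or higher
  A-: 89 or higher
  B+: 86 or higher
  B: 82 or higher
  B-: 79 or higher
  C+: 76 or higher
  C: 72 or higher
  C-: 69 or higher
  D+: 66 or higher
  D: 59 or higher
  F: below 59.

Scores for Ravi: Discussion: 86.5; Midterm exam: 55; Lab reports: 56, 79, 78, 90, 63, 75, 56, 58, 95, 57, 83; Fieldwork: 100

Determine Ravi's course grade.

Lab reports: drop 56 → average of remaining 10 = 734/10 = 73.4
Weighted total:
  Discussion 86.5 × 0.12 = 10.38
  Midterm exam 55 × 0.16 = 8.8
  Lab reports 73.4 × 0.37 = 27.158
  Fieldwork 100 × 0.35 = 35
Sum = 81.338
81.338 is ≥ 79 and < 82 → B-

B-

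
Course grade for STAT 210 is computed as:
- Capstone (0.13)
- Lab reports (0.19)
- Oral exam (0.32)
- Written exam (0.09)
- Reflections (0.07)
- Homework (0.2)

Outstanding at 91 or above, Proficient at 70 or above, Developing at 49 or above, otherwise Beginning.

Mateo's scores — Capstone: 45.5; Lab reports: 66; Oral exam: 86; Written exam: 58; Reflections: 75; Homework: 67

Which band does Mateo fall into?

Weighted total:
  Capstone 45.5 × 0.13 = 5.915
  Lab reports 66 × 0.19 = 12.54
  Oral exam 86 × 0.32 = 27.52
  Written exam 58 × 0.09 = 5.22
  Reflections 75 × 0.07 = 5.25
  Homework 67 × 0.2 = 13.4
Sum = 69.845
69.845 is ≥ 49 and < 70 → Developing

Developing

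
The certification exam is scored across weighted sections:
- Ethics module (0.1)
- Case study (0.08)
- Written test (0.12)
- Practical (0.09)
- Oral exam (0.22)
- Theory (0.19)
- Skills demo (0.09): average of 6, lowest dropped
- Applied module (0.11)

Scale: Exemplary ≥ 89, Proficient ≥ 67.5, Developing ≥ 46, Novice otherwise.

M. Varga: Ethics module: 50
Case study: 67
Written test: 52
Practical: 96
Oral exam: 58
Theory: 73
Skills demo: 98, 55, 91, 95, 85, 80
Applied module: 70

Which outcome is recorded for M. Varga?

Skills demo: drop 55 → average of remaining 5 = 449/5 = 89.8
Weighted total:
  Ethics module 50 × 0.1 = 5
  Case study 67 × 0.08 = 5.36
  Written test 52 × 0.12 = 6.24
  Practical 96 × 0.09 = 8.64
  Oral exam 58 × 0.22 = 12.76
  Theory 73 × 0.19 = 13.87
  Skills demo 89.8 × 0.09 = 8.082
  Applied module 70 × 0.11 = 7.7
Sum = 67.652
67.652 is ≥ 67.5 and < 89 → Proficient

Proficient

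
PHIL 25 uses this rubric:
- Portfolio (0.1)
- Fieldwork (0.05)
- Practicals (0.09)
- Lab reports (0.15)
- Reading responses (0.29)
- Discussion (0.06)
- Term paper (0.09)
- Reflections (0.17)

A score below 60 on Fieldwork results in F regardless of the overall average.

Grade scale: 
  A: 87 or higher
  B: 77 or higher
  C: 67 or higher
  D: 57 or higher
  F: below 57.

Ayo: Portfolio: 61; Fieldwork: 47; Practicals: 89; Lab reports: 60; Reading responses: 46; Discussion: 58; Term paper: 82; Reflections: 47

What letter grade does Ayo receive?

Fieldwork score 47 < 60: minimum not met.
Weighted total:
  Portfolio 61 × 0.1 = 6.1
  Fieldwork 47 × 0.05 = 2.35
  Practicals 89 × 0.09 = 8.01
  Lab reports 60 × 0.15 = 9
  Reading responses 46 × 0.29 = 13.34
  Discussion 58 × 0.06 = 3.48
  Term paper 82 × 0.09 = 7.38
  Reflections 47 × 0.17 = 7.99
Sum = 57.65
Because the Fieldwork minimum was not met, the result is F.

F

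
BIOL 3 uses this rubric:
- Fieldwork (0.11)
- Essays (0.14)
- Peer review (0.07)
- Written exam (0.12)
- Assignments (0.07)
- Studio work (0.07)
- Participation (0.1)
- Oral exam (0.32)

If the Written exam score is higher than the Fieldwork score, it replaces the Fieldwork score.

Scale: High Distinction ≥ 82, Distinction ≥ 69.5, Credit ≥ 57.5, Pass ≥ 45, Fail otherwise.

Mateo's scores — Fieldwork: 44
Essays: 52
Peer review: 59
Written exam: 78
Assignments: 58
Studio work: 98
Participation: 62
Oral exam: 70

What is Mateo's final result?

Credit

Written exam (78) > Fieldwork (44), so Fieldwork counts as 78.
Weighted total:
  Fieldwork 78 × 0.11 = 8.58
  Essays 52 × 0.14 = 7.28
  Peer review 59 × 0.07 = 4.13
  Written exam 78 × 0.12 = 9.36
  Assignments 58 × 0.07 = 4.06
  Studio work 98 × 0.07 = 6.86
  Participation 62 × 0.1 = 6.2
  Oral exam 70 × 0.32 = 22.4
Sum = 68.87
68.87 is ≥ 57.5 and < 69.5 → Credit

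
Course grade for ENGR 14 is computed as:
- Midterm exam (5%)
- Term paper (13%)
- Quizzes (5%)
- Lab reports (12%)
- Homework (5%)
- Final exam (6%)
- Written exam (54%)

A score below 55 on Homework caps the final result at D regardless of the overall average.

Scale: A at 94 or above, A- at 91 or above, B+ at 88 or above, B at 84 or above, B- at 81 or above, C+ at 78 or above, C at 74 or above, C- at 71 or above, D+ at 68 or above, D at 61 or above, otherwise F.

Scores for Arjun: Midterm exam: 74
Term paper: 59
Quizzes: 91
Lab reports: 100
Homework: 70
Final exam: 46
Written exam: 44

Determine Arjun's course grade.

Homework score 70 ≥ 55: minimum met.
Weighted total:
  Midterm exam 74 × 0.05 = 3.7
  Term paper 59 × 0.13 = 7.67
  Quizzes 91 × 0.05 = 4.55
  Lab reports 100 × 0.12 = 12
  Homework 70 × 0.05 = 3.5
  Final exam 46 × 0.06 = 2.76
  Written exam 44 × 0.54 = 23.76
Sum = 57.94
57.94 < 61 → F

F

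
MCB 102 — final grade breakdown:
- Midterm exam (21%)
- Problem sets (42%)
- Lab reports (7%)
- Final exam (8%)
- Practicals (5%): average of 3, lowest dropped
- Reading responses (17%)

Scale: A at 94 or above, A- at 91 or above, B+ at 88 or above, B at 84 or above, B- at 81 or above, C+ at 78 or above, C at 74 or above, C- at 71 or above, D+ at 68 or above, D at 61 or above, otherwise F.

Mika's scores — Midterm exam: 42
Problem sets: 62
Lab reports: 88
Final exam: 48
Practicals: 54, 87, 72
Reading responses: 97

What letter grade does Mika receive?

D

Practicals: drop 54 → average of remaining 2 = 159/2 = 79.5
Weighted total:
  Midterm exam 42 × 0.21 = 8.82
  Problem sets 62 × 0.42 = 26.04
  Lab reports 88 × 0.07 = 6.16
  Final exam 48 × 0.08 = 3.84
  Practicals 79.5 × 0.05 = 3.975
  Reading responses 97 × 0.17 = 16.49
Sum = 65.325
65.325 is ≥ 61 and < 68 → D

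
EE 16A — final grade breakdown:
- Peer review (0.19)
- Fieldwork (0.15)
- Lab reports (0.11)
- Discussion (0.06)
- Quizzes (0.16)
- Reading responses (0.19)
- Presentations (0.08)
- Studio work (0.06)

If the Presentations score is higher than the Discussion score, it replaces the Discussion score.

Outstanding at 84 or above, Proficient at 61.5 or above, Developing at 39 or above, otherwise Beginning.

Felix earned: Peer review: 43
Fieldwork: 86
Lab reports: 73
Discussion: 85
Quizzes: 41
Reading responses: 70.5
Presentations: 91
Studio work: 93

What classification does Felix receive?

Presentations (91) > Discussion (85), so Discussion counts as 91.
Weighted total:
  Peer review 43 × 0.19 = 8.17
  Fieldwork 86 × 0.15 = 12.9
  Lab reports 73 × 0.11 = 8.03
  Discussion 91 × 0.06 = 5.46
  Quizzes 41 × 0.16 = 6.56
  Reading responses 70.5 × 0.19 = 13.395
  Presentations 91 × 0.08 = 7.28
  Studio work 93 × 0.06 = 5.58
Sum = 67.375
67.375 is ≥ 61.5 and < 84 → Proficient

Proficient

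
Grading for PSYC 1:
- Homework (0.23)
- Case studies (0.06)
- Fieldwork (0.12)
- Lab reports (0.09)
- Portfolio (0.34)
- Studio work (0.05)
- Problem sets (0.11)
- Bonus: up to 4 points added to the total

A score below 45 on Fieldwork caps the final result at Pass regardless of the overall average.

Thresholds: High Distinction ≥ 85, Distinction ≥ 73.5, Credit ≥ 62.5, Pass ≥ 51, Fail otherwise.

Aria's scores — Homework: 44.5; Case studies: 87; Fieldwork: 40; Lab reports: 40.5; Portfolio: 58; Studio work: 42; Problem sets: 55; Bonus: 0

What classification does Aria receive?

Fieldwork score 40 < 45: minimum not met.
Weighted total:
  Homework 44.5 × 0.23 = 10.235
  Case studies 87 × 0.06 = 5.22
  Fieldwork 40 × 0.12 = 4.8
  Lab reports 40.5 × 0.09 = 3.645
  Portfolio 58 × 0.34 = 19.72
  Studio work 42 × 0.05 = 2.1
  Problem sets 55 × 0.11 = 6.05
Sum = 51.77
Bonus: 51.77 + 0 = 51.77
51.77 would be Pass; cap at Pass applies → Pass.

Pass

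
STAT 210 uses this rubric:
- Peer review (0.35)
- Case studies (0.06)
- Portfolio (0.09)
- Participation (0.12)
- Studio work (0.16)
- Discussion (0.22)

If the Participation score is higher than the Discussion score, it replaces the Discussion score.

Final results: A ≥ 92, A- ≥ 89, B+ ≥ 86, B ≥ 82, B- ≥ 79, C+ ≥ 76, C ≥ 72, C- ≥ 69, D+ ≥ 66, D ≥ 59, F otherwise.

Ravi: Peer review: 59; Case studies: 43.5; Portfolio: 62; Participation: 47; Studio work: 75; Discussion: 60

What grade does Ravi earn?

D

Participation (47) ≤ Discussion (60), so Discussion stays at 60.
Weighted total:
  Peer review 59 × 0.35 = 20.65
  Case studies 43.5 × 0.06 = 2.61
  Portfolio 62 × 0.09 = 5.58
  Participation 47 × 0.12 = 5.64
  Studio work 75 × 0.16 = 12
  Discussion 60 × 0.22 = 13.2
Sum = 59.68
59.68 is ≥ 59 and < 66 → D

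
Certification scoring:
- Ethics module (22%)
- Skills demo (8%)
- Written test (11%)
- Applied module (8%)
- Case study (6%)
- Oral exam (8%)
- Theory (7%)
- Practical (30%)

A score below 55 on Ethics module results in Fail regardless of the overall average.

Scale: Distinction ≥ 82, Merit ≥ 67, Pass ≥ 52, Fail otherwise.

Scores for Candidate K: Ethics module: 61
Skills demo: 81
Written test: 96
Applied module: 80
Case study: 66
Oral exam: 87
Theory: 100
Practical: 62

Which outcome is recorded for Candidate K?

Ethics module score 61 ≥ 55: minimum met.
Weighted total:
  Ethics module 61 × 0.22 = 13.42
  Skills demo 81 × 0.08 = 6.48
  Written test 96 × 0.11 = 10.56
  Applied module 80 × 0.08 = 6.4
  Case study 66 × 0.06 = 3.96
  Oral exam 87 × 0.08 = 6.96
  Theory 100 × 0.07 = 7
  Practical 62 × 0.3 = 18.6
Sum = 73.38
73.38 is ≥ 67 and < 82 → Merit

Merit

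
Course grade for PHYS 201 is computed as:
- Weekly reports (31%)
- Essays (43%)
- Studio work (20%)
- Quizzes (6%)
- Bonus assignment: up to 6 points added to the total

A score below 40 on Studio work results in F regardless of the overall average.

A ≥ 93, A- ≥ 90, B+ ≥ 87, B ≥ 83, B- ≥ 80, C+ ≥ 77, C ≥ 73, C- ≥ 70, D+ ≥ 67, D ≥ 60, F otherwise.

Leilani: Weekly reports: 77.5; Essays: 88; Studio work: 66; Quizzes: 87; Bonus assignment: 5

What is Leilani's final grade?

Studio work score 66 ≥ 40: minimum met.
Weighted total:
  Weekly reports 77.5 × 0.31 = 24.025
  Essays 88 × 0.43 = 37.84
  Studio work 66 × 0.2 = 13.2
  Quizzes 87 × 0.06 = 5.22
Sum = 80.285
Bonus assignment: 80.285 + 5 = 85.285
85.285 is ≥ 83 and < 87 → B

B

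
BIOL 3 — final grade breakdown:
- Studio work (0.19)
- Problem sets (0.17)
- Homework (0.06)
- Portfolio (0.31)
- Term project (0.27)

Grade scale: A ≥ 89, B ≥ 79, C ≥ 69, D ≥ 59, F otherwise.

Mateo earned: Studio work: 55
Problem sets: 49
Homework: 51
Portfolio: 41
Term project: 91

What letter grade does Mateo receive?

D

Weighted total:
  Studio work 55 × 0.19 = 10.45
  Problem sets 49 × 0.17 = 8.33
  Homework 51 × 0.06 = 3.06
  Portfolio 41 × 0.31 = 12.71
  Term project 91 × 0.27 = 24.57
Sum = 59.12
59.12 is ≥ 59 and < 69 → D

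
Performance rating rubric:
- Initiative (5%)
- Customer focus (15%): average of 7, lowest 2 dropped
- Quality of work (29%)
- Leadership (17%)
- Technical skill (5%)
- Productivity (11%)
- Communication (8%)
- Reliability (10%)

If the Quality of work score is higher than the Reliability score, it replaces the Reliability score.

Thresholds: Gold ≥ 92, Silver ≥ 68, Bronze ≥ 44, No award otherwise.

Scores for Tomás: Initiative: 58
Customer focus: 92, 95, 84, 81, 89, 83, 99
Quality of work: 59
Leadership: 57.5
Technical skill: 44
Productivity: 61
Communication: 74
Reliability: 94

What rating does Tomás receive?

Bronze

Customer focus: drop 81, 83 → average of remaining 5 = 459/5 = 91.8
Quality of work (59) ≤ Reliability (94), so Reliability stays at 94.
Weighted total:
  Initiative 58 × 0.05 = 2.9
  Customer focus 91.8 × 0.15 = 13.77
  Quality of work 59 × 0.29 = 17.11
  Leadership 57.5 × 0.17 = 9.775
  Technical skill 44 × 0.05 = 2.2
  Productivity 61 × 0.11 = 6.71
  Communication 74 × 0.08 = 5.92
  Reliability 94 × 0.1 = 9.4
Sum = 67.785
67.785 is ≥ 44 and < 68 → Bronze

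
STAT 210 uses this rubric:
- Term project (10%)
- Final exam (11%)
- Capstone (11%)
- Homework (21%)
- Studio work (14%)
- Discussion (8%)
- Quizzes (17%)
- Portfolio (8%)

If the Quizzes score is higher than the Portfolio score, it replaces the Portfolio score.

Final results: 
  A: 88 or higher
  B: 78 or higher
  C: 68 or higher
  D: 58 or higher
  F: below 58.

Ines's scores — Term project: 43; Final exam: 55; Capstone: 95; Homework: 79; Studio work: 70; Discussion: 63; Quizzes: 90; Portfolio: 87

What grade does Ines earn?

Quizzes (90) > Portfolio (87), so Portfolio counts as 90.
Weighted total:
  Term project 43 × 0.1 = 4.3
  Final exam 55 × 0.11 = 6.05
  Capstone 95 × 0.11 = 10.45
  Homework 79 × 0.21 = 16.59
  Studio work 70 × 0.14 = 9.8
  Discussion 63 × 0.08 = 5.04
  Quizzes 90 × 0.17 = 15.3
  Portfolio 90 × 0.08 = 7.2
Sum = 74.73
74.73 is ≥ 68 and < 78 → C

C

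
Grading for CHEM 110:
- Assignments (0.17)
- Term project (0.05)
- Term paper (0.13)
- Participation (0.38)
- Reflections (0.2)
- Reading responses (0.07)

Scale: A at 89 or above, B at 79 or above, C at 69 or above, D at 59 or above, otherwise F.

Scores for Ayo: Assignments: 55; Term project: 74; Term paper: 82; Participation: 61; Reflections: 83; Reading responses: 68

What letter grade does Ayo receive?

Weighted total:
  Assignments 55 × 0.17 = 9.35
  Term project 74 × 0.05 = 3.7
  Term paper 82 × 0.13 = 10.66
  Participation 61 × 0.38 = 23.18
  Reflections 83 × 0.2 = 16.6
  Reading responses 68 × 0.07 = 4.76
Sum = 68.25
68.25 is ≥ 59 and < 69 → D

D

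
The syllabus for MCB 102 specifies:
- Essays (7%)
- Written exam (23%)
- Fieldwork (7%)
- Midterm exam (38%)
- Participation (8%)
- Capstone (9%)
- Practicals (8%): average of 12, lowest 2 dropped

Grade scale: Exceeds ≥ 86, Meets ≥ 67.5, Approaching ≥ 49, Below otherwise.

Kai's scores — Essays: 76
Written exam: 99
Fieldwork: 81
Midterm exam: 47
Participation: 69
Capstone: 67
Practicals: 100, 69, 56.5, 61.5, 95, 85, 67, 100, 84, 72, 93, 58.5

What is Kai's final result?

Practicals: drop 56.5, 58.5 → average of remaining 10 = 826.5/10 = 82.65
Weighted total:
  Essays 76 × 0.07 = 5.32
  Written exam 99 × 0.23 = 22.77
  Fieldwork 81 × 0.07 = 5.67
  Midterm exam 47 × 0.38 = 17.86
  Participation 69 × 0.08 = 5.52
  Capstone 67 × 0.09 = 6.03
  Practicals 82.65 × 0.08 = 6.612
Sum = 69.782
69.782 is ≥ 67.5 and < 86 → Meets

Meets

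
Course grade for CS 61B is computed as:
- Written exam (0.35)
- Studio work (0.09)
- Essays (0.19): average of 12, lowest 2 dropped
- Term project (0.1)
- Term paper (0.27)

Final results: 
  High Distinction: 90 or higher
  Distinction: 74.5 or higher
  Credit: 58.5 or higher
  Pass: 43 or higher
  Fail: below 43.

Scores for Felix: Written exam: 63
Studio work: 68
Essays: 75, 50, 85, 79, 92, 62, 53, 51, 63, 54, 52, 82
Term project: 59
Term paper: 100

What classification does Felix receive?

Credit

Essays: drop 50, 51 → average of remaining 10 = 697/10 = 69.7
Weighted total:
  Written exam 63 × 0.35 = 22.05
  Studio work 68 × 0.09 = 6.12
  Essays 69.7 × 0.19 = 13.243
  Term project 59 × 0.1 = 5.9
  Term paper 100 × 0.27 = 27
Sum = 74.313
74.313 is ≥ 58.5 and < 74.5 → Credit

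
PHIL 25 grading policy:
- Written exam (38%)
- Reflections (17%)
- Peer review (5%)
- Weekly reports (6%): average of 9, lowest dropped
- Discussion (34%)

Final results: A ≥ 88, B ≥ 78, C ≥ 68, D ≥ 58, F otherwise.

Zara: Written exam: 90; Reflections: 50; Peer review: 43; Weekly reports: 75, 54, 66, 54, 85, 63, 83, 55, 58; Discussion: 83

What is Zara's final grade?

Weekly reports: drop 54 → average of remaining 8 = 539/8 = 67.375
Weighted total:
  Written exam 90 × 0.38 = 34.2
  Reflections 50 × 0.17 = 8.5
  Peer review 43 × 0.05 = 2.15
  Weekly reports 67.375 × 0.06 = 4.0425
  Discussion 83 × 0.34 = 28.22
Sum = 77.1125
77.1125 is ≥ 68 and < 78 → C

C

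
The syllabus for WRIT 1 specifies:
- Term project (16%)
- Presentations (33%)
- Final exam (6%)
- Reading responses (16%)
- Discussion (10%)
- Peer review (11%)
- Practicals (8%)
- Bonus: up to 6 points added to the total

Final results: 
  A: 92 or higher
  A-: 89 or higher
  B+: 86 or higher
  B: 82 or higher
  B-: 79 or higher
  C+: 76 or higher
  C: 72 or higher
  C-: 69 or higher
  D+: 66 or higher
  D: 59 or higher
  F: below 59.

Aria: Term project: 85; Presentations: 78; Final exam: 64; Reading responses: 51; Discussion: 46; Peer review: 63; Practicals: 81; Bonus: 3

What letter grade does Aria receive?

C

Weighted total:
  Term project 85 × 0.16 = 13.6
  Presentations 78 × 0.33 = 25.74
  Final exam 64 × 0.06 = 3.84
  Reading responses 51 × 0.16 = 8.16
  Discussion 46 × 0.1 = 4.6
  Peer review 63 × 0.11 = 6.93
  Practicals 81 × 0.08 = 6.48
Sum = 69.35
Bonus: 69.35 + 3 = 72.35
72.35 is ≥ 72 and < 76 → C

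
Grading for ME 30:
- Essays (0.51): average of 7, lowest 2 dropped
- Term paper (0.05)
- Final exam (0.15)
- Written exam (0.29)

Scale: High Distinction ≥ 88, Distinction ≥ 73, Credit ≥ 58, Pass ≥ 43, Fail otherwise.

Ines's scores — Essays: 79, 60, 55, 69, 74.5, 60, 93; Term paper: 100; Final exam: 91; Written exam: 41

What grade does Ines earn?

Credit

Essays: drop 55, 60 → average of remaining 5 = 375.5/5 = 75.1
Weighted total:
  Essays 75.1 × 0.51 = 38.301
  Term paper 100 × 0.05 = 5
  Final exam 91 × 0.15 = 13.65
  Written exam 41 × 0.29 = 11.89
Sum = 68.841
68.841 is ≥ 58 and < 73 → Credit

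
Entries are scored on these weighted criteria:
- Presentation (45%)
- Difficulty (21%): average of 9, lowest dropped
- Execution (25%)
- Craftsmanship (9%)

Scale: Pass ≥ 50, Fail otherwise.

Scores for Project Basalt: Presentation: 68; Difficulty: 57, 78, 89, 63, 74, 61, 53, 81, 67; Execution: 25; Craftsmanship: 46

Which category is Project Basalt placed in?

Pass

Difficulty: drop 53 → average of remaining 8 = 570/8 = 71.25
Weighted total:
  Presentation 68 × 0.45 = 30.6
  Difficulty 71.25 × 0.21 = 14.9625
  Execution 25 × 0.25 = 6.25
  Craftsmanship 46 × 0.09 = 4.14
Sum = 55.9525
55.9525 ≥ 50 → Pass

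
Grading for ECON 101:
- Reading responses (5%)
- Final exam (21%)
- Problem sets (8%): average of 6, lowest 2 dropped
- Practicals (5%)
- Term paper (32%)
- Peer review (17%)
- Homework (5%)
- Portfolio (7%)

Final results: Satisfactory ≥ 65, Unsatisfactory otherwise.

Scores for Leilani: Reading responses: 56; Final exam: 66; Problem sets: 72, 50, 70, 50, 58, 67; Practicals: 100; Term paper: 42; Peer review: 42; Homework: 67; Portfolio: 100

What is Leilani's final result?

Problem sets: drop 50, 50 → average of remaining 4 = 267/4 = 66.75
Weighted total:
  Reading responses 56 × 0.05 = 2.8
  Final exam 66 × 0.21 = 13.86
  Problem sets 66.75 × 0.08 = 5.34
  Practicals 100 × 0.05 = 5
  Term paper 42 × 0.32 = 13.44
  Peer review 42 × 0.17 = 7.14
  Homework 67 × 0.05 = 3.35
  Portfolio 100 × 0.07 = 7
Sum = 57.93
57.93 < 65 → Unsatisfactory

Unsatisfactory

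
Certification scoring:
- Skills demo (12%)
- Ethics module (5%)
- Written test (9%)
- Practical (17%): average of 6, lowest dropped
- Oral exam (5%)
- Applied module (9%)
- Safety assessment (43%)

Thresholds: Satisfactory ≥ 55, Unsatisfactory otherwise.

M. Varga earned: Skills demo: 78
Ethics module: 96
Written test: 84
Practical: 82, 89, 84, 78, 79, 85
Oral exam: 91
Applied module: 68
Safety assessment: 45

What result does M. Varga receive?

Satisfactory

Practical: drop 78 → average of remaining 5 = 419/5 = 83.8
Weighted total:
  Skills demo 78 × 0.12 = 9.36
  Ethics module 96 × 0.05 = 4.8
  Written test 84 × 0.09 = 7.56
  Practical 83.8 × 0.17 = 14.246
  Oral exam 91 × 0.05 = 4.55
  Applied module 68 × 0.09 = 6.12
  Safety assessment 45 × 0.43 = 19.35
Sum = 65.986
65.986 ≥ 55 → Satisfactory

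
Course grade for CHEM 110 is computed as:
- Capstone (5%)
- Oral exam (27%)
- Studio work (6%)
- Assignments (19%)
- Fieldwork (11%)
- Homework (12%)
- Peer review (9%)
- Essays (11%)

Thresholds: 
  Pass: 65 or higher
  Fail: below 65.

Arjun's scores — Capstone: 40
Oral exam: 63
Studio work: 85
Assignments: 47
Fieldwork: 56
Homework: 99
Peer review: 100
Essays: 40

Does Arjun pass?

Fail

Weighted total:
  Capstone 40 × 0.05 = 2
  Oral exam 63 × 0.27 = 17.01
  Studio work 85 × 0.06 = 5.1
  Assignments 47 × 0.19 = 8.93
  Fieldwork 56 × 0.11 = 6.16
  Homework 99 × 0.12 = 11.88
  Peer review 100 × 0.09 = 9
  Essays 40 × 0.11 = 4.4
Sum = 64.48
64.48 < 65 → Fail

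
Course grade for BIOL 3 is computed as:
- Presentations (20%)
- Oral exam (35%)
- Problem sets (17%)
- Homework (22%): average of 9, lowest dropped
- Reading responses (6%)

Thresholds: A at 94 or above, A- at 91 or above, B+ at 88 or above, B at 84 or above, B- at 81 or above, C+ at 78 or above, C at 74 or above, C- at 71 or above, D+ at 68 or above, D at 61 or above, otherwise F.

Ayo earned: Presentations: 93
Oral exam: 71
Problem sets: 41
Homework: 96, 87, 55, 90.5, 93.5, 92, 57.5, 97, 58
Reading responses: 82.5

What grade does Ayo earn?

Homework: drop 55 → average of remaining 8 = 671.5/8 = 83.9375
Weighted total:
  Presentations 93 × 0.2 = 18.6
  Oral exam 71 × 0.35 = 24.85
  Problem sets 41 × 0.17 = 6.97
  Homework 83.9375 × 0.22 = 18.46625
  Reading responses 82.5 × 0.06 = 4.95
Sum = 73.83625
73.83625 is ≥ 71 and < 74 → C-

C-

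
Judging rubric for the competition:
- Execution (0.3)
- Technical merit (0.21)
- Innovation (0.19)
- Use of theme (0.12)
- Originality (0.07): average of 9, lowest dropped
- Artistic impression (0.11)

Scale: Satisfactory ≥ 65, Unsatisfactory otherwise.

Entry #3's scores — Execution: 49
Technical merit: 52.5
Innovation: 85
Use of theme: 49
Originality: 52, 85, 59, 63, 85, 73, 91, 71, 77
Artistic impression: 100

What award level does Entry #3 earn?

Originality: drop 52 → average of remaining 8 = 604/8 = 75.5
Weighted total:
  Execution 49 × 0.3 = 14.7
  Technical merit 52.5 × 0.21 = 11.025
  Innovation 85 × 0.19 = 16.15
  Use of theme 49 × 0.12 = 5.88
  Originality 75.5 × 0.07 = 5.285
  Artistic impression 100 × 0.11 = 11
Sum = 64.04
64.04 < 65 → Unsatisfactory

Unsatisfactory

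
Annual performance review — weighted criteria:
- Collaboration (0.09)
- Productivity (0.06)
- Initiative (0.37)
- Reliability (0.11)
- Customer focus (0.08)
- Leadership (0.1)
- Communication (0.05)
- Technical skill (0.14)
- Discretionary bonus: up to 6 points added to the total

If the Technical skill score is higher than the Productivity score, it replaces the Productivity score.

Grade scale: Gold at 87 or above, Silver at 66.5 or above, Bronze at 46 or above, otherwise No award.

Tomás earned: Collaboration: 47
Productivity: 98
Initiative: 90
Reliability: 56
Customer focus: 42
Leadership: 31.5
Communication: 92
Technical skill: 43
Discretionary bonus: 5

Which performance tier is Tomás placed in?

Technical skill (43) ≤ Productivity (98), so Productivity stays at 98.
Weighted total:
  Collaboration 47 × 0.09 = 4.23
  Productivity 98 × 0.06 = 5.88
  Initiative 90 × 0.37 = 33.3
  Reliability 56 × 0.11 = 6.16
  Customer focus 42 × 0.08 = 3.36
  Leadership 31.5 × 0.1 = 3.15
  Communication 92 × 0.05 = 4.6
  Technical skill 43 × 0.14 = 6.02
Sum = 66.7
Discretionary bonus: 66.7 + 5 = 71.7
71.7 is ≥ 66.5 and < 87 → Silver

Silver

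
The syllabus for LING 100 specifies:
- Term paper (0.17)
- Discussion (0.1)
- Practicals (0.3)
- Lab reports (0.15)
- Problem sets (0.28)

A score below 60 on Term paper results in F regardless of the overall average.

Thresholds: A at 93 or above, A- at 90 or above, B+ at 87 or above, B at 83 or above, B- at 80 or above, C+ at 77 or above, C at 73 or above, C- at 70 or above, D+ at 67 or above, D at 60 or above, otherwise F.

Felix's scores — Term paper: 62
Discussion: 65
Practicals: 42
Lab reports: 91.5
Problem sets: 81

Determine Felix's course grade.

Term paper score 62 ≥ 60: minimum met.
Weighted total:
  Term paper 62 × 0.17 = 10.54
  Discussion 65 × 0.1 = 6.5
  Practicals 42 × 0.3 = 12.6
  Lab reports 91.5 × 0.15 = 13.725
  Problem sets 81 × 0.28 = 22.68
Sum = 66.045
66.045 is ≥ 60 and < 67 → D

D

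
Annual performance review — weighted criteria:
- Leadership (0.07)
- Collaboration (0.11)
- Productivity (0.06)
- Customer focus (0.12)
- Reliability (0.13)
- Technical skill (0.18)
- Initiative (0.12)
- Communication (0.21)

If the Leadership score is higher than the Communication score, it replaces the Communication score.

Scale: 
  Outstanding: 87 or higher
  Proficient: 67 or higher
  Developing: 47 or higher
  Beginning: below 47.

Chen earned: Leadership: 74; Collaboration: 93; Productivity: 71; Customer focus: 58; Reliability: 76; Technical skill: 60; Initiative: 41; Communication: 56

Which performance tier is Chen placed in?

Proficient

Leadership (74) > Communication (56), so Communication counts as 74.
Weighted total:
  Leadership 74 × 0.07 = 5.18
  Collaboration 93 × 0.11 = 10.23
  Productivity 71 × 0.06 = 4.26
  Customer focus 58 × 0.12 = 6.96
  Reliability 76 × 0.13 = 9.88
  Technical skill 60 × 0.18 = 10.8
  Initiative 41 × 0.12 = 4.92
  Communication 74 × 0.21 = 15.54
Sum = 67.77
67.77 is ≥ 67 and < 87 → Proficient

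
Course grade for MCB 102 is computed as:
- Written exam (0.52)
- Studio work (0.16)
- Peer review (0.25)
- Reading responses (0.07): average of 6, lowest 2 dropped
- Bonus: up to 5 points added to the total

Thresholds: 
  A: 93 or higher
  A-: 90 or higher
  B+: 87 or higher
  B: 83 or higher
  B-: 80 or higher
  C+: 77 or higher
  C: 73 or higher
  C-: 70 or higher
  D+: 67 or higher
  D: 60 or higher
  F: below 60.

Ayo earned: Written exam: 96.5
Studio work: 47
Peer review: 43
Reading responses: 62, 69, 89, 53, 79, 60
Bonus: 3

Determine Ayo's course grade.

C

Reading responses: drop 53, 60 → average of remaining 4 = 299/4 = 74.75
Weighted total:
  Written exam 96.5 × 0.52 = 50.18
  Studio work 47 × 0.16 = 7.52
  Peer review 43 × 0.25 = 10.75
  Reading responses 74.75 × 0.07 = 5.2325
Sum = 73.6825
Bonus: 73.6825 + 3 = 76.6825
76.6825 is ≥ 73 and < 77 → C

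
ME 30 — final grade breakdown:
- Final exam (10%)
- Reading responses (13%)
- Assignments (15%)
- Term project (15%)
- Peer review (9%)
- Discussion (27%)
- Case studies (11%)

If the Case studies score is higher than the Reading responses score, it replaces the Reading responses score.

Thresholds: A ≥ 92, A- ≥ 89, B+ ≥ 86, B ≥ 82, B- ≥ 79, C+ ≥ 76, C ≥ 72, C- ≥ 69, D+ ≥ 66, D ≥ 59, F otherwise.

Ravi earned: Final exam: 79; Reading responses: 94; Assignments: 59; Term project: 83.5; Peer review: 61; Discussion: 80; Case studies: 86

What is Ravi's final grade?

Case studies (86) ≤ Reading responses (94), so Reading responses stays at 94.
Weighted total:
  Final exam 79 × 0.1 = 7.9
  Reading responses 94 × 0.13 = 12.22
  Assignments 59 × 0.15 = 8.85
  Term project 83.5 × 0.15 = 12.525
  Peer review 61 × 0.09 = 5.49
  Discussion 80 × 0.27 = 21.6
  Case studies 86 × 0.11 = 9.46
Sum = 78.045
78.045 is ≥ 76 and < 79 → C+

C+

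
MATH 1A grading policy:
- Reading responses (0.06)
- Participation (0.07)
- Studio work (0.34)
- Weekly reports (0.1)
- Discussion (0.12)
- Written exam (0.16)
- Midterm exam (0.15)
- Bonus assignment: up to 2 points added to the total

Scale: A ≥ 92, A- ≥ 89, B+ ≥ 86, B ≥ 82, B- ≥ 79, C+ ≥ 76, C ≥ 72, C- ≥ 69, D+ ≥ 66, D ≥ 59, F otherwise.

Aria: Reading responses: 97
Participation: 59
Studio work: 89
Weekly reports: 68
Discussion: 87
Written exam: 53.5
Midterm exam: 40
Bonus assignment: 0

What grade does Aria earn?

C

Weighted total:
  Reading responses 97 × 0.06 = 5.82
  Participation 59 × 0.07 = 4.13
  Studio work 89 × 0.34 = 30.26
  Weekly reports 68 × 0.1 = 6.8
  Discussion 87 × 0.12 = 10.44
  Written exam 53.5 × 0.16 = 8.56
  Midterm exam 40 × 0.15 = 6
Sum = 72.01
Bonus assignment: 72.01 + 0 = 72.01
72.01 is ≥ 72 and < 76 → C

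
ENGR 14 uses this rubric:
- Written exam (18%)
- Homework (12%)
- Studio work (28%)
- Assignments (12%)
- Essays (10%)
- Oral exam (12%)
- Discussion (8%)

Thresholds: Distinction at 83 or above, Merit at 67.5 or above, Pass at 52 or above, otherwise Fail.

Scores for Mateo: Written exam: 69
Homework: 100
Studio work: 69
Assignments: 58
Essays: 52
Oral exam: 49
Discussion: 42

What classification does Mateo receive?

Weighted total:
  Written exam 69 × 0.18 = 12.42
  Homework 100 × 0.12 = 12
  Studio work 69 × 0.28 = 19.32
  Assignments 58 × 0.12 = 6.96
  Essays 52 × 0.1 = 5.2
  Oral exam 49 × 0.12 = 5.88
  Discussion 42 × 0.08 = 3.36
Sum = 65.14
65.14 is ≥ 52 and < 67.5 → Pass

Pass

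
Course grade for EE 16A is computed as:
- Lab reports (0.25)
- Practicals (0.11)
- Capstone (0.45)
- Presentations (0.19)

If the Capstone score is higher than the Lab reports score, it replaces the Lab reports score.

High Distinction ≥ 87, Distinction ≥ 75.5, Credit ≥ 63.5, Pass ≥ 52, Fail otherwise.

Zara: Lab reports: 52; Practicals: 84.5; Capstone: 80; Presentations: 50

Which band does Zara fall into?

Credit

Capstone (80) > Lab reports (52), so Lab reports counts as 80.
Weighted total:
  Lab reports 80 × 0.25 = 20
  Practicals 84.5 × 0.11 = 9.295
  Capstone 80 × 0.45 = 36
  Presentations 50 × 0.19 = 9.5
Sum = 74.795
74.795 is ≥ 63.5 and < 75.5 → Credit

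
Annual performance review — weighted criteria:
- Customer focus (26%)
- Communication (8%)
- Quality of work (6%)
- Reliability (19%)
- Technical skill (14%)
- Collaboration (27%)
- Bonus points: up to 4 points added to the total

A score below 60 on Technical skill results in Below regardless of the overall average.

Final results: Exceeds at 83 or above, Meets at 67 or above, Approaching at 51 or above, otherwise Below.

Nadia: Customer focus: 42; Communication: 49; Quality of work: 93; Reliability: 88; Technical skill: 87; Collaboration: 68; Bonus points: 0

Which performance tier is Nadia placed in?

Technical skill score 87 ≥ 60: minimum met.
Weighted total:
  Customer focus 42 × 0.26 = 10.92
  Communication 49 × 0.08 = 3.92
  Quality of work 93 × 0.06 = 5.58
  Reliability 88 × 0.19 = 16.72
  Technical skill 87 × 0.14 = 12.18
  Collaboration 68 × 0.27 = 18.36
Sum = 67.68
Bonus points: 67.68 + 0 = 67.68
67.68 is ≥ 67 and < 83 → Meets

Meets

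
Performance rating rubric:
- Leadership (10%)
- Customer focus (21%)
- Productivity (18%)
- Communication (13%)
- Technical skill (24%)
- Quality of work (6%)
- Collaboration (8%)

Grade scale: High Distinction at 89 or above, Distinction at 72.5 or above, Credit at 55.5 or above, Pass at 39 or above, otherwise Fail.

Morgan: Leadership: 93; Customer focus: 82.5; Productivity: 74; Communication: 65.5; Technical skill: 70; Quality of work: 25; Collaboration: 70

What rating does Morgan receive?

Credit

Weighted total:
  Leadership 93 × 0.1 = 9.3
  Customer focus 82.5 × 0.21 = 17.325
  Productivity 74 × 0.18 = 13.32
  Communication 65.5 × 0.13 = 8.515
  Technical skill 70 × 0.24 = 16.8
  Quality of work 25 × 0.06 = 1.5
  Collaboration 70 × 0.08 = 5.6
Sum = 72.36
72.36 is ≥ 55.5 and < 72.5 → Credit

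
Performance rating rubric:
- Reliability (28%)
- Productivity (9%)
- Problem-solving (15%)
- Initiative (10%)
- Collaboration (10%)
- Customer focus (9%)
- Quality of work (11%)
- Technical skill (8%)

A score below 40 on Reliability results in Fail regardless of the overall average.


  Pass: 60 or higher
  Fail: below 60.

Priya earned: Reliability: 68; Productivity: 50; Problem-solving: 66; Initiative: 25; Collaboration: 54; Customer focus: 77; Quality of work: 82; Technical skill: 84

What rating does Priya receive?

Reliability score 68 ≥ 40: minimum met.
Weighted total:
  Reliability 68 × 0.28 = 19.04
  Productivity 50 × 0.09 = 4.5
  Problem-solving 66 × 0.15 = 9.9
  Initiative 25 × 0.1 = 2.5
  Collaboration 54 × 0.1 = 5.4
  Customer focus 77 × 0.09 = 6.93
  Quality of work 82 × 0.11 = 9.02
  Technical skill 84 × 0.08 = 6.72
Sum = 64.01
64.01 ≥ 60 → Pass

Pass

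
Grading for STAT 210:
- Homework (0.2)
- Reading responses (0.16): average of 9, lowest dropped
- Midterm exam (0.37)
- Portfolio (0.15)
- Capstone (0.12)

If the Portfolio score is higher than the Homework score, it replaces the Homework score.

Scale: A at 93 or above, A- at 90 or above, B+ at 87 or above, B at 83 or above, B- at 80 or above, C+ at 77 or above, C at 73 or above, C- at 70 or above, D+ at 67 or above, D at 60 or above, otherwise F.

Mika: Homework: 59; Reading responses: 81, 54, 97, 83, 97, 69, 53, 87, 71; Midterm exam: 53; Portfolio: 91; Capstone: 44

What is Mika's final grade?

D+

Reading responses: drop 53 → average of remaining 8 = 639/8 = 79.875
Portfolio (91) > Homework (59), so Homework counts as 91.
Weighted total:
  Homework 91 × 0.2 = 18.2
  Reading responses 79.875 × 0.16 = 12.78
  Midterm exam 53 × 0.37 = 19.61
  Portfolio 91 × 0.15 = 13.65
  Capstone 44 × 0.12 = 5.28
Sum = 69.52
69.52 is ≥ 67 and < 70 → D+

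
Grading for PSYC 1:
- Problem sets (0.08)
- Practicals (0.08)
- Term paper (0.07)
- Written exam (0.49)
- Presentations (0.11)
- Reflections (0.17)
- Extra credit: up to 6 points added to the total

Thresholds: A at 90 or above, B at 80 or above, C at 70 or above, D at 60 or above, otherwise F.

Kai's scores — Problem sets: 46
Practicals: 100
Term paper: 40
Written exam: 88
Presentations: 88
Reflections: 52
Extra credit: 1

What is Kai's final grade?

Weighted total:
  Problem sets 46 × 0.08 = 3.68
  Practicals 100 × 0.08 = 8
  Term paper 40 × 0.07 = 2.8
  Written exam 88 × 0.49 = 43.12
  Presentations 88 × 0.11 = 9.68
  Reflections 52 × 0.17 = 8.84
Sum = 76.12
Extra credit: 76.12 + 1 = 77.12
77.12 is ≥ 70 and < 80 → C

C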